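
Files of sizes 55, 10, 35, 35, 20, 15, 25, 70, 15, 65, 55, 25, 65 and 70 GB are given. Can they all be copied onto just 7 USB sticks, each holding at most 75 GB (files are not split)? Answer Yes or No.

Total = 560 GB; ⌈560/75⌉ = 8.
At least 8 USB sticks are required, but only 7 are allowed.

No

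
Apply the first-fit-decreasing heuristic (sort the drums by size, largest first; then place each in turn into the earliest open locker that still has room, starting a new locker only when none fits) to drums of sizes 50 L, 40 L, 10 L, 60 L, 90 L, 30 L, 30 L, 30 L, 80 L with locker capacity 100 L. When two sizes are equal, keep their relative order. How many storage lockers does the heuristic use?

5

Sorted descending: 90, 80, 60, 50, 40, 30, 30, 30, 10.
  90 → locker 1 (new)  [load 90/100]
  80 → locker 2 (new)  [load 80/100]
  60 → locker 3 (new)  [load 60/100]
  50 → locker 4 (new)  [load 50/100]
  40 → locker 3  [load 100/100]
  30 → locker 4  [load 80/100]
  30 → locker 5 (new)  [load 30/100]
  30 → locker 5  [load 60/100]
  10 → locker 1  [load 100/100]
5 storage lockers opened.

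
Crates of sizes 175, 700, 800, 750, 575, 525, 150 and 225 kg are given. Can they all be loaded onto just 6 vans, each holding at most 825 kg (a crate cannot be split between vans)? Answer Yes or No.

Yes

A valid assignment using 6 vans:
  van 1: 800 = 800
  van 2: 750 = 750
  van 3: 700 = 700
  van 4: 575 + 225 = 800
  van 5: 525 + 175 = 700
  van 6: 150 = 150
Every load is within 825 kg, so 6 vans suffice.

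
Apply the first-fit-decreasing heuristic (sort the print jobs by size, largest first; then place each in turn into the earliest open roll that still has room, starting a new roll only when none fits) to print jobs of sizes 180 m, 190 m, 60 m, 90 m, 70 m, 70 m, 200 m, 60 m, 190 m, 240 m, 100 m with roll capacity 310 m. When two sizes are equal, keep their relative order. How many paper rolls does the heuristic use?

5

Sorted descending: 240, 200, 190, 190, 180, 100, 90, 70, 70, 60, 60.
  240 → roll 1 (new)  [load 240/310]
  200 → roll 2 (new)  [load 200/310]
  190 → roll 3 (new)  [load 190/310]
  190 → roll 4 (new)  [load 190/310]
  180 → roll 5 (new)  [load 180/310]
  100 → roll 2  [load 300/310]
  90 → roll 3  [load 280/310]
  70 → roll 1  [load 310/310]
  70 → roll 4  [load 260/310]
  60 → roll 5  [load 240/310]
  60 → roll 5  [load 300/310]
5 paper rolls opened.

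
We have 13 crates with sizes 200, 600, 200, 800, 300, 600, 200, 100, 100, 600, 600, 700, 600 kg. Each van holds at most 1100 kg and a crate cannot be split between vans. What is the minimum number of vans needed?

Total = 800 + 700 + 600 + 600 + 600 + 600 + 600 + 300 + 200 + 200 + 200 + 100 + 100 = 5600 kg.
Lower bound: ⌈5600/1100⌉ = 6 vans.
Also, 7 crates each exceed 550 kg, and no two of those can share a van, so at least 7 vans are needed.
A packing using 7 vans:
  van 1: 800 + 300 = 1100
  van 2: 700 + 200 + 200 = 1100
  van 3: 600 + 200 + 100 + 100 = 1000
  van 4: 600 = 600
  van 5: 600 = 600
  van 6: 600 = 600
  van 7: 600 = 600
This matches the lower bound, so 7 is optimal.

7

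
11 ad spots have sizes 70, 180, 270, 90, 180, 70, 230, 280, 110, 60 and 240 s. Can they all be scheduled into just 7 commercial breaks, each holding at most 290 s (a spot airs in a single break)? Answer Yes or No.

A valid assignment using 7 commercial breaks:
  break 1: 280 = 280
  break 2: 270 = 270
  break 3: 240 = 240
  break 4: 230 + 60 = 290
  break 5: 180 + 110 = 290
  break 6: 180 + 90 = 270
  break 7: 70 + 70 = 140
Every load is within 290 s, so 7 commercial breaks suffice.

Yes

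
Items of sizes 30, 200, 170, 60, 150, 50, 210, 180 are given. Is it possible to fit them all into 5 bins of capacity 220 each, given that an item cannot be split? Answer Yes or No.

A valid assignment using 5 bins:
  bin 1: 210 = 210
  bin 2: 200 = 200
  bin 3: 180 + 30 = 210
  bin 4: 170 + 50 = 220
  bin 5: 150 + 60 = 210
Every load is within 220, so 5 bins suffice.

Yes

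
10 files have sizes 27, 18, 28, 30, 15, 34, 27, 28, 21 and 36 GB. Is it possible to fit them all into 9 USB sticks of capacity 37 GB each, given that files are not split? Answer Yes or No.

Yes

A valid assignment using 9 USB sticks:
  USB stick 1: 36 = 36
  USB stick 2: 34 = 34
  USB stick 3: 30 = 30
  USB stick 4: 28 = 28
  USB stick 5: 28 = 28
  USB stick 6: 27 = 27
  USB stick 7: 27 = 27
  USB stick 8: 21 + 15 = 36
  USB stick 9: 18 = 18
Every load is within 37 GB, so 9 USB sticks suffice.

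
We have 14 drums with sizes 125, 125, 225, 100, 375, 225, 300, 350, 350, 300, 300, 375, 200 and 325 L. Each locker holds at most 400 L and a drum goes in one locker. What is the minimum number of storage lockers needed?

11

Total = 375 + 375 + 350 + 350 + 325 + 300 + 300 + 300 + 225 + 225 + 200 + 125 + 125 + 100 = 3675 L.
Lower bound: ⌈3675/400⌉ = 10 storage lockers.
A packing using 11 storage lockers:
  locker 1: 375 = 375
  locker 2: 375 = 375
  locker 3: 350 = 350
  locker 4: 350 = 350
  locker 5: 325 = 325
  locker 6: 300 + 100 = 400
  locker 7: 300 = 300
  locker 8: 300 = 300
  locker 9: 225 + 125 = 350
  locker 10: 225 + 125 = 350
  locker 11: 200 = 200
No arrangement into 10 storage lockers stays within capacity, so 11 is optimal.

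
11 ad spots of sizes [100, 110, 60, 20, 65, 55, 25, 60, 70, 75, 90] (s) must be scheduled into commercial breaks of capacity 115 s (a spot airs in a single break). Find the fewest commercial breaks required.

Total = 110 + 100 + 90 + 75 + 70 + 65 + 60 + 60 + 55 + 25 + 20 = 730 s.
Lower bound: ⌈730/115⌉ = 7 commercial breaks.
Also, 8 ad spots each exceed 115/2 s, and no two of those can share a break, so at least 8 commercial breaks are needed.
A packing using 8 commercial breaks:
  break 1: 110 = 110
  break 2: 100 = 100
  break 3: 90 + 25 = 115
  break 4: 75 + 20 = 95
  break 5: 70 = 70
  break 6: 65 = 65
  break 7: 60 + 55 = 115
  break 8: 60 = 60
This matches the lower bound, so 8 is optimal.

8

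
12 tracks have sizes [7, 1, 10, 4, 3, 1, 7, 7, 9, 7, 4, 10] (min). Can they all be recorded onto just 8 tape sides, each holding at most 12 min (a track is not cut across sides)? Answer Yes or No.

A valid assignment using 7 tape sides:
  side 1: 10 + 1 + 1 = 12
  side 2: 10 = 10
  side 3: 9 + 3 = 12
  side 4: 7 + 4 = 11
  side 5: 7 + 4 = 11
  side 6: 7 = 7
  side 7: 7 = 7
That uses only 7 ≤ 8, so 8 tape sides are enough.

Yes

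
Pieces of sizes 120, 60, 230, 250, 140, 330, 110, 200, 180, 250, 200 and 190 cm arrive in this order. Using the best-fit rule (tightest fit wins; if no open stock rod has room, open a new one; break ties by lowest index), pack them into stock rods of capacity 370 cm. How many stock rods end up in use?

  120 → stock rod 1 (new)  [load 120/370]
  60 → stock rod 1  [load 180/370]
  230 → stock rod 2 (new)  [load 230/370]
  250 → stock rod 3 (new)  [load 250/370]
  140 → stock rod 2  [load 370/370]
  330 → stock rod 4 (new)  [load 330/370]
  110 → stock rod 3  [load 360/370]
  200 → stock rod 5 (new)  [load 200/370]
  180 → stock rod 1  [load 360/370]
  250 → stock rod 6 (new)  [load 250/370]
  200 → stock rod 7 (new)  [load 200/370]
  190 → stock rod 8 (new)  [load 190/370]
8 stock rods opened.

8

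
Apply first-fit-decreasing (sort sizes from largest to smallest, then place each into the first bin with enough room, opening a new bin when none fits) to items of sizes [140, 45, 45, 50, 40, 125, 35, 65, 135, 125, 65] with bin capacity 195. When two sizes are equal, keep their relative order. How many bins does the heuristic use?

5

Sorted descending: 140, 135, 125, 125, 65, 65, 50, 45, 45, 40, 35.
  140 → bin 1 (new)  [load 140/195]
  135 → bin 2 (new)  [load 135/195]
  125 → bin 3 (new)  [load 125/195]
  125 → bin 4 (new)  [load 125/195]
  65 → bin 3  [load 190/195]
  65 → bin 4  [load 190/195]
  50 → bin 1  [load 190/195]
  45 → bin 2  [load 180/195]
  45 → bin 5 (new)  [load 45/195]
  40 → bin 5  [load 85/195]
  35 → bin 5  [load 120/195]
5 bins opened.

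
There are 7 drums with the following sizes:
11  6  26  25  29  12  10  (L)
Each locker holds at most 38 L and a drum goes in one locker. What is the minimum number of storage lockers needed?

Total = 29 + 26 + 25 + 12 + 11 + 10 + 6 = 119 L.
Lower bound: ⌈119/38⌉ = 4 storage lockers.
A packing using 4 storage lockers:
  locker 1: 29 + 6 = 35
  locker 2: 26 + 12 = 38
  locker 3: 25 + 11 = 36
  locker 4: 10 = 10
This matches the lower bound, so 4 is optimal.

4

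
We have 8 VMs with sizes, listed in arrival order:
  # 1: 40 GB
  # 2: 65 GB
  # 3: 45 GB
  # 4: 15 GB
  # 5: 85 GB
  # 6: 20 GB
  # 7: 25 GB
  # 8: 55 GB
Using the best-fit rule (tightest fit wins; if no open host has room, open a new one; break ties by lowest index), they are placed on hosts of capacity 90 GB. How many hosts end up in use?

  40 → host 1 (new)  [load 40/90]
  65 → host 2 (new)  [load 65/90]
  45 → host 1  [load 85/90]
  15 → host 2  [load 80/90]
  85 → host 3 (new)  [load 85/90]
  20 → host 4 (new)  [load 20/90]
  25 → host 4  [load 45/90]
  55 → host 5 (new)  [load 55/90]
5 hosts opened.

5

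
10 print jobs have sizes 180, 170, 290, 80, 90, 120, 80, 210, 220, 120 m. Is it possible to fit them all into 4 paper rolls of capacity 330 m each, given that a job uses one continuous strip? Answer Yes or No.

No

Total = 1560 m; ⌈1560/330⌉ = 5.
At least 5 paper rolls are required, but only 4 are allowed.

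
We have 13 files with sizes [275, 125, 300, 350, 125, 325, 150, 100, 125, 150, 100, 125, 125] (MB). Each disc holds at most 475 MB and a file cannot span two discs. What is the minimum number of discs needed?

Total = 350 + 325 + 300 + 275 + 150 + 150 + 125 + 125 + 125 + 125 + 125 + 100 + 100 = 2375 MB.
Lower bound: ⌈2375/475⌉ = 5 discs.
A packing using 6 discs:
  disc 1: 350 + 125 = 475
  disc 2: 325 + 150 = 475
  disc 3: 300 + 150 = 450
  disc 4: 275 + 125 = 400
  disc 5: 125 + 125 + 125 + 100 = 475
  disc 6: 100 = 100
No arrangement into 5 discs stays within capacity, so 6 is optimal.

6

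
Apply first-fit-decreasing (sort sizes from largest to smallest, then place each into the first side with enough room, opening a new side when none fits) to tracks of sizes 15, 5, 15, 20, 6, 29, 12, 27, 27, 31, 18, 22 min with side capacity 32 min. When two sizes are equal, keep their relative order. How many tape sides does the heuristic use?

Sorted descending: 31, 29, 27, 27, 22, 20, 18, 15, 15, 12, 6, 5.
  31 → side 1 (new)  [load 31/32]
  29 → side 2 (new)  [load 29/32]
  27 → side 3 (new)  [load 27/32]
  27 → side 4 (new)  [load 27/32]
  22 → side 5 (new)  [load 22/32]
  20 → side 6 (new)  [load 20/32]
  18 → side 7 (new)  [load 18/32]
  15 → side 8 (new)  [load 15/32]
  15 → side 8  [load 30/32]
  12 → side 6  [load 32/32]
  6 → side 5  [load 28/32]
  5 → side 3  [load 32/32]
8 tape sides opened.

8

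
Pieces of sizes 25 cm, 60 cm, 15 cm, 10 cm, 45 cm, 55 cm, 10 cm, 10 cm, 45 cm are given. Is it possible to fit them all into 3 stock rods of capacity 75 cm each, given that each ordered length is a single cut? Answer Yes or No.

Total = 275 cm; ⌈275/75⌉ = 4.
At least 4 stock rods are required, but only 3 are allowed.

No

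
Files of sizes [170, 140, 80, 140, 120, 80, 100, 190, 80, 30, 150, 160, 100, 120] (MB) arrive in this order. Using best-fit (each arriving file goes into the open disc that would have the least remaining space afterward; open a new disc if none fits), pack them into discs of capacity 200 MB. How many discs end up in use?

10

  170 → disc 1 (new)  [load 170/200]
  140 → disc 2 (new)  [load 140/200]
  80 → disc 3 (new)  [load 80/200]
  140 → disc 4 (new)  [load 140/200]
  120 → disc 3  [load 200/200]
  80 → disc 5 (new)  [load 80/200]
  100 → disc 5  [load 180/200]
  190 → disc 6 (new)  [load 190/200]
  80 → disc 7 (new)  [load 80/200]
  30 → disc 1  [load 200/200]
  150 → disc 8 (new)  [load 150/200]
  160 → disc 9 (new)  [load 160/200]
  100 → disc 7  [load 180/200]
  120 → disc 10 (new)  [load 120/200]
10 discs opened.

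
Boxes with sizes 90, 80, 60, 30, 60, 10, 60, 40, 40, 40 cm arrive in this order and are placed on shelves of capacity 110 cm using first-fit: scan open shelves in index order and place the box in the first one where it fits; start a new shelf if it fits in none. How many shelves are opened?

  90 → shelf 1 (new)  [load 90/110]
  80 → shelf 2 (new)  [load 80/110]
  60 → shelf 3 (new)  [load 60/110]
  30 → shelf 2  [load 110/110]
  60 → shelf 4 (new)  [load 60/110]
  10 → shelf 1  [load 100/110]
  60 → shelf 5 (new)  [load 60/110]
  40 → shelf 3  [load 100/110]
  40 → shelf 4  [load 100/110]
  40 → shelf 5  [load 100/110]
5 shelves opened.

5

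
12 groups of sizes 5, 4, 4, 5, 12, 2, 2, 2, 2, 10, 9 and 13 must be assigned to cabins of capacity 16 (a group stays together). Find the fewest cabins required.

Total = 13 + 12 + 10 + 9 + 5 + 5 + 4 + 4 + 2 + 2 + 2 + 2 = 70.
Lower bound: ⌈70/16⌉ = 5 cabins.
A packing using 5 cabins:
  cabin 1: 13 + 2 = 15
  cabin 2: 12 + 4 = 16
  cabin 3: 10 + 5 = 15
  cabin 4: 9 + 5 + 2 = 16
  cabin 5: 4 + 2 + 2 = 8
This matches the lower bound, so 5 is optimal.

5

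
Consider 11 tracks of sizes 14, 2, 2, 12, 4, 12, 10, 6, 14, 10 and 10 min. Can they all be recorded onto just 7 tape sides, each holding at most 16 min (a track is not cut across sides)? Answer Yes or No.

Yes

A valid assignment using 7 tape sides:
  side 1: 14 + 2 = 16
  side 2: 14 + 2 = 16
  side 3: 12 + 4 = 16
  side 4: 12 = 12
  side 5: 10 + 6 = 16
  side 6: 10 = 10
  side 7: 10 = 10
Every load is within 16 min, so 7 tape sides suffice.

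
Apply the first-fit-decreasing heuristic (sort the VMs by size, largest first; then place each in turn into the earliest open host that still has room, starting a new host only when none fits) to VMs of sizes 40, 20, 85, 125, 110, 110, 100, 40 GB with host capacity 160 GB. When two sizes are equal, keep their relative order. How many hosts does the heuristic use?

5

Sorted descending: 125, 110, 110, 100, 85, 40, 40, 20.
  125 → host 1 (new)  [load 125/160]
  110 → host 2 (new)  [load 110/160]
  110 → host 3 (new)  [load 110/160]
  100 → host 4 (new)  [load 100/160]
  85 → host 5 (new)  [load 85/160]
  40 → host 2  [load 150/160]
  40 → host 3  [load 150/160]
  20 → host 1  [load 145/160]
5 hosts opened.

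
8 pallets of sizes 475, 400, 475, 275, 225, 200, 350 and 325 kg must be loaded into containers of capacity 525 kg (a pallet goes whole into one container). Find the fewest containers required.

Total = 475 + 475 + 400 + 350 + 325 + 275 + 225 + 200 = 2725 kg.
Lower bound: ⌈2725/525⌉ = 6 containers.
A packing using 6 containers:
  container 1: 475 = 475
  container 2: 475 = 475
  container 3: 400 = 400
  container 4: 350 = 350
  container 5: 325 + 200 = 525
  container 6: 275 + 225 = 500
This matches the lower bound, so 6 is optimal.

6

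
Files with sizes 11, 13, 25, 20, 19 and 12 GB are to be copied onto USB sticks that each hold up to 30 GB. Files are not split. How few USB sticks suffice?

4

Total = 25 + 20 + 19 + 13 + 12 + 11 = 100 GB.
Lower bound: ⌈100/30⌉ = 4 USB sticks.
A packing using 4 USB sticks:
  USB stick 1: 25 = 25
  USB stick 2: 20 = 20
  USB stick 3: 19 + 11 = 30
  USB stick 4: 13 + 12 = 25
This matches the lower bound, so 4 is optimal.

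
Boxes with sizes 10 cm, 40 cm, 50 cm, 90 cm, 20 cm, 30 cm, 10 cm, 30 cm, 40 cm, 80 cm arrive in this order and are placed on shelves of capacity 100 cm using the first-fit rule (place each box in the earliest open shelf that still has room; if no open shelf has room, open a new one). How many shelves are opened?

5

  10 → shelf 1 (new)  [load 10/100]
  40 → shelf 1  [load 50/100]
  50 → shelf 1  [load 100/100]
  90 → shelf 2 (new)  [load 90/100]
  20 → shelf 3 (new)  [load 20/100]
  30 → shelf 3  [load 50/100]
  10 → shelf 2  [load 100/100]
  30 → shelf 3  [load 80/100]
  40 → shelf 4 (new)  [load 40/100]
  80 → shelf 5 (new)  [load 80/100]
5 shelves opened.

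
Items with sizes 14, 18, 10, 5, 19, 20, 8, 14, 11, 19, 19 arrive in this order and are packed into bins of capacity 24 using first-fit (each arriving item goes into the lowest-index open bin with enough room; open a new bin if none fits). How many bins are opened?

  14 → bin 1 (new)  [load 14/24]
  18 → bin 2 (new)  [load 18/24]
  10 → bin 1  [load 24/24]
  5 → bin 2  [load 23/24]
  19 → bin 3 (new)  [load 19/24]
  20 → bin 4 (new)  [load 20/24]
  8 → bin 5 (new)  [load 8/24]
  14 → bin 5  [load 22/24]
  11 → bin 6 (new)  [load 11/24]
  19 → bin 7 (new)  [load 19/24]
  19 → bin 8 (new)  [load 19/24]
8 bins opened.

8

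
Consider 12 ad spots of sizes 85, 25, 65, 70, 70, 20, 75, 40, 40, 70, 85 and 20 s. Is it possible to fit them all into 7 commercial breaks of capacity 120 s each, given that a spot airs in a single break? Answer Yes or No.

A valid assignment using 7 commercial breaks:
  break 1: 85 + 25 = 110
  break 2: 85 + 20 = 105
  break 3: 75 + 40 = 115
  break 4: 70 + 40 = 110
  break 5: 70 + 20 = 90
  break 6: 70 = 70
  break 7: 65 = 65
Every load is within 120 s, so 7 commercial breaks suffice.

Yes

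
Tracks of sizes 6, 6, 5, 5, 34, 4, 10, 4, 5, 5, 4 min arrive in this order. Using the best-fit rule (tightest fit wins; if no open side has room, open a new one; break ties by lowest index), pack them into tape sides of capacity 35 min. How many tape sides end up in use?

3

  6 → side 1 (new)  [load 6/35]
  6 → side 1  [load 12/35]
  5 → side 1  [load 17/35]
  5 → side 1  [load 22/35]
  34 → side 2 (new)  [load 34/35]
  4 → side 1  [load 26/35]
  10 → side 3 (new)  [load 10/35]
  4 → side 1  [load 30/35]
  5 → side 1  [load 35/35]
  5 → side 3  [load 15/35]
  4 → side 3  [load 19/35]
3 tape sides opened.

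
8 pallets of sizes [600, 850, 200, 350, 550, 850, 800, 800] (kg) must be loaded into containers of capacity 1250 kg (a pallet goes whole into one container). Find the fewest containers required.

5

Total = 850 + 850 + 800 + 800 + 600 + 550 + 350 + 200 = 5000 kg.
Lower bound: ⌈5000/1250⌉ = 4 containers.
A packing using 5 containers:
  container 1: 850 + 350 = 1200
  container 2: 850 + 200 = 1050
  container 3: 800 = 800
  container 4: 800 = 800
  container 5: 600 + 550 = 1150
No arrangement into 4 containers stays within capacity, so 5 is optimal.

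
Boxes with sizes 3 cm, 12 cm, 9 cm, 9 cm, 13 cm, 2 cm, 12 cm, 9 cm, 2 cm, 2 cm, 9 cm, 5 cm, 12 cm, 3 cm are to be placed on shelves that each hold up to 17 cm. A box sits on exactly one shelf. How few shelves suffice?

8

Total = 13 + 12 + 12 + 12 + 9 + 9 + 9 + 9 + 5 + 3 + 3 + 2 + 2 + 2 = 102 cm.
Lower bound: ⌈102/17⌉ = 6 shelves.
Also, 8 boxes each exceed 17/2 cm, and no two of those can share a shelf, so at least 8 shelves are needed.
A packing using 8 shelves:
  shelf 1: 13 + 3 = 16
  shelf 2: 12 + 5 = 17
  shelf 3: 12 + 3 + 2 = 17
  shelf 4: 12 + 2 + 2 = 16
  shelf 5: 9 = 9
  shelf 6: 9 = 9
  shelf 7: 9 = 9
  shelf 8: 9 = 9
This matches the lower bound, so 8 is optimal.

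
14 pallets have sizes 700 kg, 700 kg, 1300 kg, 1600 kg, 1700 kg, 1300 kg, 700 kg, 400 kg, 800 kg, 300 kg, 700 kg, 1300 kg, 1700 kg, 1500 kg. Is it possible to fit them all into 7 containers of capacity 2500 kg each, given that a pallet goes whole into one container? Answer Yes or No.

A valid assignment using 7 containers:
  container 1: 1700 + 800 = 2500
  container 2: 1700 + 700 = 2400
  container 3: 1600 + 700 = 2300
  container 4: 1500 + 700 + 300 = 2500
  container 5: 1300 + 700 + 400 = 2400
  container 6: 1300 = 1300
  container 7: 1300 = 1300
Every load is within 2500 kg, so 7 containers suffice.

Yes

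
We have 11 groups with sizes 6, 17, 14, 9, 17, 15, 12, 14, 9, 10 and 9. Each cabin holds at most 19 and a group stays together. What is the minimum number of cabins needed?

8

Total = 17 + 17 + 15 + 14 + 14 + 12 + 10 + 9 + 9 + 9 + 6 = 132.
Lower bound: ⌈132/19⌉ = 7 cabins.
A packing using 8 cabins:
  cabin 1: 17 = 17
  cabin 2: 17 = 17
  cabin 3: 15 = 15
  cabin 4: 14 = 14
  cabin 5: 14 = 14
  cabin 6: 12 + 6 = 18
  cabin 7: 10 + 9 = 19
  cabin 8: 9 + 9 = 18
No arrangement into 7 cabins stays within capacity, so 8 is optimal.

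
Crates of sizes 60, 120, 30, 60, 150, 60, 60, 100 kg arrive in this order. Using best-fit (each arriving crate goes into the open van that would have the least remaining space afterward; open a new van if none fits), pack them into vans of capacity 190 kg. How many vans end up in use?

4

  60 → van 1 (new)  [load 60/190]
  120 → van 1  [load 180/190]
  30 → van 2 (new)  [load 30/190]
  60 → van 2  [load 90/190]
  150 → van 3 (new)  [load 150/190]
  60 → van 2  [load 150/190]
  60 → van 4 (new)  [load 60/190]
  100 → van 4  [load 160/190]
4 vans opened.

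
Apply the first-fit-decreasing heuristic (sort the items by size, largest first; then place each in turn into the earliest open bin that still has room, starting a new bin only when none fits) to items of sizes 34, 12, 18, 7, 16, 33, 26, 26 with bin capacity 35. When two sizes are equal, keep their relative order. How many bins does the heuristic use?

6

Sorted descending: 34, 33, 26, 26, 18, 16, 12, 7.
  34 → bin 1 (new)  [load 34/35]
  33 → bin 2 (new)  [load 33/35]
  26 → bin 3 (new)  [load 26/35]
  26 → bin 4 (new)  [load 26/35]
  18 → bin 5 (new)  [load 18/35]
  16 → bin 5  [load 34/35]
  12 → bin 6 (new)  [load 12/35]
  7 → bin 3  [load 33/35]
6 bins opened.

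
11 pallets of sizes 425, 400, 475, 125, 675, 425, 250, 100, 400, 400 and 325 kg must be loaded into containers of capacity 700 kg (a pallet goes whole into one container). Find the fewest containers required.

8

Total = 675 + 475 + 425 + 425 + 400 + 400 + 400 + 325 + 250 + 125 + 100 = 4000 kg.
Lower bound: ⌈4000/700⌉ = 6 containers.
Also, 7 pallets each exceed 350 kg, and no two of those can share a container, so at least 7 containers are needed.
A packing using 8 containers:
  container 1: 675 = 675
  container 2: 475 + 125 + 100 = 700
  container 3: 425 + 250 = 675
  container 4: 425 = 425
  container 5: 400 = 400
  container 6: 400 = 400
  container 7: 400 = 400
  container 8: 325 = 325
No arrangement into 7 containers stays within capacity, so 8 is optimal.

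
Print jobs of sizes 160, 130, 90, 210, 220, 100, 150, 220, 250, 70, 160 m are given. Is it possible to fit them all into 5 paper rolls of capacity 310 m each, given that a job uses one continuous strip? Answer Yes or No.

Total = 1760 m; ⌈1760/310⌉ = 6.
At least 6 paper rolls are required, but only 5 are allowed.

No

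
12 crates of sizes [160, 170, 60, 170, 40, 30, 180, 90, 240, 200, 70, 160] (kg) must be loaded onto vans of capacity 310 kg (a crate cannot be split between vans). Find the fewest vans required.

Total = 240 + 200 + 180 + 170 + 170 + 160 + 160 + 90 + 70 + 60 + 40 + 30 = 1570 kg.
Lower bound: ⌈1570/310⌉ = 6 vans.
Also, 7 crates each exceed 155 kg, and no two of those can share a van, so at least 7 vans are needed.
A packing using 7 vans:
  van 1: 240 + 70 = 310
  van 2: 200 + 90 = 290
  van 3: 180 + 60 + 40 + 30 = 310
  van 4: 170 = 170
  van 5: 170 = 170
  van 6: 160 = 160
  van 7: 160 = 160
This matches the lower bound, so 7 is optimal.

7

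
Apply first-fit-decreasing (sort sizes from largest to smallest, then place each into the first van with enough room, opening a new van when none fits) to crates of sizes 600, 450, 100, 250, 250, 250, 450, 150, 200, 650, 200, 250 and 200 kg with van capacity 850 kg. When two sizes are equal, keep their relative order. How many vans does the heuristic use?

Sorted descending: 650, 600, 450, 450, 250, 250, 250, 250, 200, 200, 200, 150, 100.
  650 → van 1 (new)  [load 650/850]
  600 → van 2 (new)  [load 600/850]
  450 → van 3 (new)  [load 450/850]
  450 → van 4 (new)  [load 450/850]
  250 → van 2  [load 850/850]
  250 → van 3  [load 700/850]
  250 → van 4  [load 700/850]
  250 → van 5 (new)  [load 250/850]
  200 → van 1  [load 850/850]
  200 → van 5  [load 450/850]
  200 → van 5  [load 650/850]
  150 → van 3  [load 850/850]
  100 → van 4  [load 800/850]
5 vans opened.

5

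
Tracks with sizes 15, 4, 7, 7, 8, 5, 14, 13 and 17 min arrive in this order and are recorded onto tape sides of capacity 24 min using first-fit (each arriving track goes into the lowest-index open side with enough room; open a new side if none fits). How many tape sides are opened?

  15 → side 1 (new)  [load 15/24]
  4 → side 1  [load 19/24]
  7 → side 2 (new)  [load 7/24]
  7 → side 2  [load 14/24]
  8 → side 2  [load 22/24]
  5 → side 1  [load 24/24]
  14 → side 3 (new)  [load 14/24]
  13 → side 4 (new)  [load 13/24]
  17 → side 5 (new)  [load 17/24]
5 tape sides opened.

5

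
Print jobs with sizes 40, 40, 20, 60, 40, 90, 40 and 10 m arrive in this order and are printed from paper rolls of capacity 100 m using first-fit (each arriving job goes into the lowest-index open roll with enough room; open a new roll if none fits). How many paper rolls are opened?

  40 → roll 1 (new)  [load 40/100]
  40 → roll 1  [load 80/100]
  20 → roll 1  [load 100/100]
  60 → roll 2 (new)  [load 60/100]
  40 → roll 2  [load 100/100]
  90 → roll 3 (new)  [load 90/100]
  40 → roll 4 (new)  [load 40/100]
  10 → roll 3  [load 100/100]
4 paper rolls opened.

4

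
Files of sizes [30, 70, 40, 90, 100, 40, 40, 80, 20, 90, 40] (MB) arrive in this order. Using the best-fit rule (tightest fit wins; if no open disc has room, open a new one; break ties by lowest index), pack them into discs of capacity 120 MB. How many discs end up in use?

  30 → disc 1 (new)  [load 30/120]
  70 → disc 1  [load 100/120]
  40 → disc 2 (new)  [load 40/120]
  90 → disc 3 (new)  [load 90/120]
  100 → disc 4 (new)  [load 100/120]
  40 → disc 2  [load 80/120]
  40 → disc 2  [load 120/120]
  80 → disc 5 (new)  [load 80/120]
  20 → disc 1  [load 120/120]
  90 → disc 6 (new)  [load 90/120]
  40 → disc 5  [load 120/120]
6 discs opened.

6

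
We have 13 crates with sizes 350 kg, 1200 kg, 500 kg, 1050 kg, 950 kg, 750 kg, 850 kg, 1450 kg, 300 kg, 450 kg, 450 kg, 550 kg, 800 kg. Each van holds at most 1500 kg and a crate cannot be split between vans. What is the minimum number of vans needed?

7

Total = 1450 + 1200 + 1050 + 950 + 850 + 800 + 750 + 550 + 500 + 450 + 450 + 350 + 300 = 9650 kg.
Lower bound: ⌈9650/1500⌉ = 7 vans.
A packing using 7 vans:
  van 1: 1450 = 1450
  van 2: 1200 + 300 = 1500
  van 3: 1050 + 450 = 1500
  van 4: 950 + 550 = 1500
  van 5: 850 + 500 = 1350
  van 6: 800 + 450 = 1250
  van 7: 750 + 350 = 1100
This matches the lower bound, so 7 is optimal.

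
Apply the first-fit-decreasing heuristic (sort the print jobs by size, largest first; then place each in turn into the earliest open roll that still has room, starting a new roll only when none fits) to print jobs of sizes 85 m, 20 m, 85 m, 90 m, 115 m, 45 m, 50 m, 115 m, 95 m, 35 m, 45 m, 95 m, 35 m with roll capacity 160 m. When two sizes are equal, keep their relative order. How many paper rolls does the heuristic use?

Sorted descending: 115, 115, 95, 95, 90, 85, 85, 50, 45, 45, 35, 35, 20.
  115 → roll 1 (new)  [load 115/160]
  115 → roll 2 (new)  [load 115/160]
  95 → roll 3 (new)  [load 95/160]
  95 → roll 4 (new)  [load 95/160]
  90 → roll 5 (new)  [load 90/160]
  85 → roll 6 (new)  [load 85/160]
  85 → roll 7 (new)  [load 85/160]
  50 → roll 3  [load 145/160]
  45 → roll 1  [load 160/160]
  45 → roll 2  [load 160/160]
  35 → roll 4  [load 130/160]
  35 → roll 5  [load 125/160]
  20 → roll 4  [load 150/160]
7 paper rolls opened.

7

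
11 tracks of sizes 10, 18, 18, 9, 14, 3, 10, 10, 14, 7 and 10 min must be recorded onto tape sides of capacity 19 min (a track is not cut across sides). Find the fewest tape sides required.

8

Total = 18 + 18 + 14 + 14 + 10 + 10 + 10 + 10 + 9 + 7 + 3 = 123 min.
Lower bound: ⌈123/19⌉ = 7 tape sides.
Also, 8 tracks each exceed 19/2 min, and no two of those can share a side, so at least 8 tape sides are needed.
A packing using 8 tape sides:
  side 1: 18 = 18
  side 2: 18 = 18
  side 3: 14 + 3 = 17
  side 4: 14 = 14
  side 5: 10 + 9 = 19
  side 6: 10 + 7 = 17
  side 7: 10 = 10
  side 8: 10 = 10
This matches the lower bound, so 8 is optimal.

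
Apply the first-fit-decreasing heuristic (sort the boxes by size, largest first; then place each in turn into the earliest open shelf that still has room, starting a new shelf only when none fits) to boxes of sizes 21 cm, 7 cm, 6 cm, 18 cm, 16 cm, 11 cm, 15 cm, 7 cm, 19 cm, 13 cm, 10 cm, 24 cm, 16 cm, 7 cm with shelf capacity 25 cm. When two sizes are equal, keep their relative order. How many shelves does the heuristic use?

Sorted descending: 24, 21, 19, 18, 16, 16, 15, 13, 11, 10, 7, 7, 7, 6.
  24 → shelf 1 (new)  [load 24/25]
  21 → shelf 2 (new)  [load 21/25]
  19 → shelf 3 (new)  [load 19/25]
  18 → shelf 4 (new)  [load 18/25]
  16 → shelf 5 (new)  [load 16/25]
  16 → shelf 6 (new)  [load 16/25]
  15 → shelf 7 (new)  [load 15/25]
  13 → shelf 8 (new)  [load 13/25]
  11 → shelf 8  [load 24/25]
  10 → shelf 7  [load 25/25]
  7 → shelf 4  [load 25/25]
  7 → shelf 5  [load 23/25]
  7 → shelf 6  [load 23/25]
  6 → shelf 3  [load 25/25]
8 shelves opened.

8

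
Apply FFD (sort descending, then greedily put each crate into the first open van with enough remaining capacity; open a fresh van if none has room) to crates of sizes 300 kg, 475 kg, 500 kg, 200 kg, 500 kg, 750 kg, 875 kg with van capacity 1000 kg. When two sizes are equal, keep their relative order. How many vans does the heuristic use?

4

Sorted descending: 875, 750, 500, 500, 475, 300, 200.
  875 → van 1 (new)  [load 875/1000]
  750 → van 2 (new)  [load 750/1000]
  500 → van 3 (new)  [load 500/1000]
  500 → van 3  [load 1000/1000]
  475 → van 4 (new)  [load 475/1000]
  300 → van 4  [load 775/1000]
  200 → van 2  [load 950/1000]
4 vans opened.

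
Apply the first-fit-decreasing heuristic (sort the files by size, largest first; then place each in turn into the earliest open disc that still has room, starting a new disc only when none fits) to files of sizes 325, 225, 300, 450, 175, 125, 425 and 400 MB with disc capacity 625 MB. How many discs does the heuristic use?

4

Sorted descending: 450, 425, 400, 325, 300, 225, 175, 125.
  450 → disc 1 (new)  [load 450/625]
  425 → disc 2 (new)  [load 425/625]
  400 → disc 3 (new)  [load 400/625]
  325 → disc 4 (new)  [load 325/625]
  300 → disc 4  [load 625/625]
  225 → disc 3  [load 625/625]
  175 → disc 1  [load 625/625]
  125 → disc 2  [load 550/625]
4 discs opened.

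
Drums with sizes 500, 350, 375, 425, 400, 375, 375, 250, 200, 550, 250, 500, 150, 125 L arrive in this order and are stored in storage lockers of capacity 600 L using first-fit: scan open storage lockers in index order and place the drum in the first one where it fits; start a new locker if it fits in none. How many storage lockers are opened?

10

  500 → locker 1 (new)  [load 500/600]
  350 → locker 2 (new)  [load 350/600]
  375 → locker 3 (new)  [load 375/600]
  425 → locker 4 (new)  [load 425/600]
  400 → locker 5 (new)  [load 400/600]
  375 → locker 6 (new)  [load 375/600]
  375 → locker 7 (new)  [load 375/600]
  250 → locker 2  [load 600/600]
  200 → locker 3  [load 575/600]
  550 → locker 8 (new)  [load 550/600]
  250 → locker 9 (new)  [load 250/600]
  500 → locker 10 (new)  [load 500/600]
  150 → locker 4  [load 575/600]
  125 → locker 5  [load 525/600]
10 storage lockers opened.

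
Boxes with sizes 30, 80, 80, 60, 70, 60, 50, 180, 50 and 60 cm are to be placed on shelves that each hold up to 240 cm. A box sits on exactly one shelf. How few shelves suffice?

3

Total = 180 + 80 + 80 + 70 + 60 + 60 + 60 + 50 + 50 + 30 = 720 cm.
Lower bound: ⌈720/240⌉ = 3 shelves.
A packing using 3 shelves:
  shelf 1: 180 + 60 = 240
  shelf 2: 80 + 80 + 50 + 30 = 240
  shelf 3: 70 + 60 + 60 + 50 = 240
This matches the lower bound, so 3 is optimal.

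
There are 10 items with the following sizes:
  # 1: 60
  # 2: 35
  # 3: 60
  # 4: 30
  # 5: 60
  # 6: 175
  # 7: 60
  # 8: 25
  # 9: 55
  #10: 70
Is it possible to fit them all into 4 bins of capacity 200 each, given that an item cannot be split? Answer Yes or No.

Yes

A valid assignment using 4 bins:
  bin 1: 175 + 25 = 200
  bin 2: 70 + 60 + 60 = 190
  bin 3: 60 + 60 + 55 = 175
  bin 4: 35 + 30 = 65
Every load is within 200, so 4 bins suffice.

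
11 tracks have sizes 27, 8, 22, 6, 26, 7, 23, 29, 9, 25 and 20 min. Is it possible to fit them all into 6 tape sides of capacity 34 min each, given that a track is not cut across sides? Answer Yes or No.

Total = 202 min; ⌈202/34⌉ = 6.
7 tracks each exceed half the capacity and cannot share a side, forcing at least 7 tape sides.
At least 7 tape sides are required, but only 6 are allowed.

No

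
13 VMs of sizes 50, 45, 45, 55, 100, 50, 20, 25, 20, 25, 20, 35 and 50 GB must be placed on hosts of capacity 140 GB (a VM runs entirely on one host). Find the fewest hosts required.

Total = 100 + 55 + 50 + 50 + 50 + 45 + 45 + 35 + 25 + 25 + 20 + 20 + 20 = 540 GB.
Lower bound: ⌈540/140⌉ = 4 hosts.
A packing using 4 hosts:
  host 1: 100 + 35 = 135
  host 2: 55 + 50 + 25 = 130
  host 3: 50 + 50 + 20 + 20 = 140
  host 4: 45 + 45 + 25 + 20 = 135
This matches the lower bound, so 4 is optimal.

4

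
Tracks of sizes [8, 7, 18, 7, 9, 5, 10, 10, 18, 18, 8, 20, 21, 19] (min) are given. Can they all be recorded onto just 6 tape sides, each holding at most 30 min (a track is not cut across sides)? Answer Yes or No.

Total = 178 min; ⌈178/30⌉ = 6.
The bound of 6 does not rule out 6, but exhaustive search shows no assignment into 6 tape sides of capacity 30 min exists — the minimum is 7.

No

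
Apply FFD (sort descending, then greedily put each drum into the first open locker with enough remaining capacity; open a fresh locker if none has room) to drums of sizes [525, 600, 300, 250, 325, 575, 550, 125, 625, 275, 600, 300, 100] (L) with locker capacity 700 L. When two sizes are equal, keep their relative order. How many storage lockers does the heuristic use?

9

Sorted descending: 625, 600, 600, 575, 550, 525, 325, 300, 300, 275, 250, 125, 100.
  625 → locker 1 (new)  [load 625/700]
  600 → locker 2 (new)  [load 600/700]
  600 → locker 3 (new)  [load 600/700]
  575 → locker 4 (new)  [load 575/700]
  550 → locker 5 (new)  [load 550/700]
  525 → locker 6 (new)  [load 525/700]
  325 → locker 7 (new)  [load 325/700]
  300 → locker 7  [load 625/700]
  300 → locker 8 (new)  [load 300/700]
  275 → locker 8  [load 575/700]
  250 → locker 9 (new)  [load 250/700]
  125 → locker 4  [load 700/700]
  100 → locker 2  [load 700/700]
9 storage lockers opened.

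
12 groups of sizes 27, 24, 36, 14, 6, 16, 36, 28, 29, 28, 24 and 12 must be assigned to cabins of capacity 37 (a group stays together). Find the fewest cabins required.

9

Total = 36 + 36 + 29 + 28 + 28 + 27 + 24 + 24 + 16 + 14 + 12 + 6 = 280.
Lower bound: ⌈280/37⌉ = 8 cabins.
A packing using 9 cabins:
  cabin 1: 36 = 36
  cabin 2: 36 = 36
  cabin 3: 29 + 6 = 35
  cabin 4: 28 = 28
  cabin 5: 28 = 28
  cabin 6: 27 = 27
  cabin 7: 24 + 12 = 36
  cabin 8: 24 = 24
  cabin 9: 16 + 14 = 30
No arrangement into 8 cabins stays within capacity, so 9 is optimal.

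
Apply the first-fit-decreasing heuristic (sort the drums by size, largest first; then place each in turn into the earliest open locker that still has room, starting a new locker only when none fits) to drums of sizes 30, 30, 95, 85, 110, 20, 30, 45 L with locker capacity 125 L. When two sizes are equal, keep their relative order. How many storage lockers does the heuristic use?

4

Sorted descending: 110, 95, 85, 45, 30, 30, 30, 20.
  110 → locker 1 (new)  [load 110/125]
  95 → locker 2 (new)  [load 95/125]
  85 → locker 3 (new)  [load 85/125]
  45 → locker 4 (new)  [load 45/125]
  30 → locker 2  [load 125/125]
  30 → locker 3  [load 115/125]
  30 → locker 4  [load 75/125]
  20 → locker 4  [load 95/125]
4 storage lockers opened.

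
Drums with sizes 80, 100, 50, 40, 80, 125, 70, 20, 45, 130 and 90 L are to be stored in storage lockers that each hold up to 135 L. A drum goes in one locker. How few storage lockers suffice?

Total = 130 + 125 + 100 + 90 + 80 + 80 + 70 + 50 + 45 + 40 + 20 = 830 L.
Lower bound: ⌈830/135⌉ = 7 storage lockers.
A packing using 7 storage lockers:
  locker 1: 130 = 130
  locker 2: 125 = 125
  locker 3: 100 + 20 = 120
  locker 4: 90 + 45 = 135
  locker 5: 80 + 50 = 130
  locker 6: 80 + 40 = 120
  locker 7: 70 = 70
This matches the lower bound, so 7 is optimal.

7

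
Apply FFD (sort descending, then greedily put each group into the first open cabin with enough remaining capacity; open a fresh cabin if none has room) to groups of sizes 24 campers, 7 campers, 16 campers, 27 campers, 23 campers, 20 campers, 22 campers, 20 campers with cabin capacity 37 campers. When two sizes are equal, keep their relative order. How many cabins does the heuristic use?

6

Sorted descending: 27, 24, 23, 22, 20, 20, 16, 7.
  27 → cabin 1 (new)  [load 27/37]
  24 → cabin 2 (new)  [load 24/37]
  23 → cabin 3 (new)  [load 23/37]
  22 → cabin 4 (new)  [load 22/37]
  20 → cabin 5 (new)  [load 20/37]
  20 → cabin 6 (new)  [load 20/37]
  16 → cabin 5  [load 36/37]
  7 → cabin 1  [load 34/37]
6 cabins opened.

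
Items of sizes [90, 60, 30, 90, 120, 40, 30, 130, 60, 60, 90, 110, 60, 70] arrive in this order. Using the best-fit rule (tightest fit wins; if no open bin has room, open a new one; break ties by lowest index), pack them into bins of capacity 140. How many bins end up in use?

  90 → bin 1 (new)  [load 90/140]
  60 → bin 2 (new)  [load 60/140]
  30 → bin 1  [load 120/140]
  90 → bin 3 (new)  [load 90/140]
  120 → bin 4 (new)  [load 120/140]
  40 → bin 3  [load 130/140]
  30 → bin 2  [load 90/140]
  130 → bin 5 (new)  [load 130/140]
  60 → bin 6 (new)  [load 60/140]
  60 → bin 6  [load 120/140]
  90 → bin 7 (new)  [load 90/140]
  110 → bin 8 (new)  [load 110/140]
  60 → bin 9 (new)  [load 60/140]
  70 → bin 9  [load 130/140]
9 bins opened.

9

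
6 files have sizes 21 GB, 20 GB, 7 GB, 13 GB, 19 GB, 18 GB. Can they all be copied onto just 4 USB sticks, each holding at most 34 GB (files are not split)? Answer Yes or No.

A valid assignment using 4 USB sticks:
  USB stick 1: 21 + 13 = 34
  USB stick 2: 20 + 7 = 27
  USB stick 3: 19 = 19
  USB stick 4: 18 = 18
Every load is within 34 GB, so 4 USB sticks suffice.

Yes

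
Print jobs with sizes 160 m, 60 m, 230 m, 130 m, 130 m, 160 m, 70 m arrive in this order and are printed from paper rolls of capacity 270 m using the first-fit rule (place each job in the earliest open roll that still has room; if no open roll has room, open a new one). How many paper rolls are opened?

  160 → roll 1 (new)  [load 160/270]
  60 → roll 1  [load 220/270]
  230 → roll 2 (new)  [load 230/270]
  130 → roll 3 (new)  [load 130/270]
  130 → roll 3  [load 260/270]
  160 → roll 4 (new)  [load 160/270]
  70 → roll 4  [load 230/270]
4 paper rolls opened.

4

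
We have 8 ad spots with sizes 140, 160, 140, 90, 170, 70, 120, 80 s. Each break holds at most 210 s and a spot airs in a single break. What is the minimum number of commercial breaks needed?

Total = 170 + 160 + 140 + 140 + 120 + 90 + 80 + 70 = 970 s.
Lower bound: ⌈970/210⌉ = 5 commercial breaks.
A packing using 6 commercial breaks:
  break 1: 170 = 170
  break 2: 160 = 160
  break 3: 140 + 70 = 210
  break 4: 140 = 140
  break 5: 120 + 90 = 210
  break 6: 80 = 80
No arrangement into 5 commercial breaks stays within capacity, so 6 is optimal.

6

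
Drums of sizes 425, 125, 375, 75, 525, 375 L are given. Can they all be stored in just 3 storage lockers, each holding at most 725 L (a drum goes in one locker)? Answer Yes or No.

Total = 1900 L; ⌈1900/725⌉ = 3.
4 drums each exceed half the capacity and cannot share a locker, forcing at least 4 storage lockers.
At least 4 storage lockers are required, but only 3 are allowed.

No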